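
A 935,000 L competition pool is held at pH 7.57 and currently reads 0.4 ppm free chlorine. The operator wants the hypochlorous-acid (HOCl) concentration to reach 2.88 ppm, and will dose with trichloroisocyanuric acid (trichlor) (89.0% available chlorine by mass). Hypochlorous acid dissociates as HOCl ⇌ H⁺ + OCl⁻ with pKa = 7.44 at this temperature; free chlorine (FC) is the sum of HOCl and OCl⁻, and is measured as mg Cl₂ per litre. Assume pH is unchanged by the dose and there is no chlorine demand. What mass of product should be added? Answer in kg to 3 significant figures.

6.69 kg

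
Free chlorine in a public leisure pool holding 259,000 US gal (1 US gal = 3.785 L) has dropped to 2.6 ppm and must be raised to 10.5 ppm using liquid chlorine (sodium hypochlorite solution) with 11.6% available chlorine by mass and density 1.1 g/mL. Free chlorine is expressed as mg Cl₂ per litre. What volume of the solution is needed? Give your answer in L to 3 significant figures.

60.7 L

Volume: 259,000 US gal × 3.785 L/gal = 980,315 L.
Chlorine deficit: 10.5 − 2.6 = 7.9 ppm = 7.9 mg/L as Cl₂.
Cl₂ equivalent needed: 7.9 mg/L × 980,315 L = 7,744,000 mg = 7744 g.
Product at 11.6% available chlorine: 7744 / 0.116 = 66,760 g.
Volume at density 1.1 g/mL: 66,760 g ÷ 1.1 g/mL = 60,690 mL.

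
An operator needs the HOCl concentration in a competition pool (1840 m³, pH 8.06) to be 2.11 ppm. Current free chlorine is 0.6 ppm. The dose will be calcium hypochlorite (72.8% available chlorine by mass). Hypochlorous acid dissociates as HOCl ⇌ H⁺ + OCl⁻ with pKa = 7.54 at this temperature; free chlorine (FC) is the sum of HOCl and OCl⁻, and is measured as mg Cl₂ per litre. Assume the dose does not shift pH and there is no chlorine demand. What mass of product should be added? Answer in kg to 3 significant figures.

21.5 kg

Volume: 1840 m³ = 1,840,000 L.
[OCl⁻]/[HOCl] = 10^(pH − pKa) = 10^(8.06 − 7.54) = 3.311; fraction as HOCl = 1/(1 + 3.311) = 0.2319.
Free chlorine required for 2.11 ppm HOCl: 2.11 / 0.2319 = 9.097 ppm.
FC to add: 9.097 − 0.6 = 8.497 mg/L as Cl₂.
Cl₂ equivalent: 8.497 mg/L × 1,840,000 L = 15,630 g.
Product at 72.8% available Cl: 15,630 / 0.728 = 21,480 g.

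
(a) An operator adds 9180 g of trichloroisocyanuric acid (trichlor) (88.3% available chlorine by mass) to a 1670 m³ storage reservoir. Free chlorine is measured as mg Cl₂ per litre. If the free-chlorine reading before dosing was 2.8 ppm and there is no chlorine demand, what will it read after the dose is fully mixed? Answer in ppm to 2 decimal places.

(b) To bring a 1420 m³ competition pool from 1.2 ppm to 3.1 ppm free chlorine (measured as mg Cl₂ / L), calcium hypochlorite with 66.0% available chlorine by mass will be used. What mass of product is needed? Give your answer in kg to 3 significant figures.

(a) 7.65 ppm; (b) 4.09 kg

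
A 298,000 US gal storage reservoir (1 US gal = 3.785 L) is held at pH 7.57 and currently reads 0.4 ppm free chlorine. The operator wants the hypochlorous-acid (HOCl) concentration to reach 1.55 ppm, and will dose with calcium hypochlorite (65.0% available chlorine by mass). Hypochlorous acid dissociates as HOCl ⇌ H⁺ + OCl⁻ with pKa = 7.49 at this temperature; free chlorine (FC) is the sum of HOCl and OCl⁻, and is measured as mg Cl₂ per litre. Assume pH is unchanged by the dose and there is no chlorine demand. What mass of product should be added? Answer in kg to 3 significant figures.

5.23 kg

Volume: 298,000 US gal × 3.785 L/gal = 1,127,930 L.
[OCl⁻]/[HOCl] = 10^(pH − pKa) = 10^(7.57 − 7.49) = 1.202; fraction as HOCl = 1/(1 + 1.202) = 0.4541.
Free chlorine required for 1.55 ppm HOCl: 1.55 / 0.4541 = 3.414 ppm.
FC to add: 3.414 − 0.4 = 3.014 mg/L as Cl₂.
Cl₂ equivalent: 3.014 mg/L × 1,127,930 L = 3399 g.
Product at 65.0% available Cl: 3399 / 0.65 = 5229 g.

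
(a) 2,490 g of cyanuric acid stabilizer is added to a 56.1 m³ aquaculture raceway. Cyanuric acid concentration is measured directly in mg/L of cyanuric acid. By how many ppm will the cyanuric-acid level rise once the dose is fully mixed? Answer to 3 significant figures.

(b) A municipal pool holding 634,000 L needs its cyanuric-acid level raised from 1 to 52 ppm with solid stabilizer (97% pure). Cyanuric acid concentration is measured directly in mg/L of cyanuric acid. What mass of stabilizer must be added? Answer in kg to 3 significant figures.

(a) 44.4 ppm; (b) 33.3 kg

(a) Volume: 56.1 m³ = 56,100 L.
(a) Rise: 2,490 g / 56,100 L × 1000 = 44.39 mg/L.

(b) CYA to add: (52 − 1) = 51 mg/L × 634,000 L = 32,330 g cyanuric acid.
(b) At 97% purity: 32,330 / 0.97 = 33,330 g product.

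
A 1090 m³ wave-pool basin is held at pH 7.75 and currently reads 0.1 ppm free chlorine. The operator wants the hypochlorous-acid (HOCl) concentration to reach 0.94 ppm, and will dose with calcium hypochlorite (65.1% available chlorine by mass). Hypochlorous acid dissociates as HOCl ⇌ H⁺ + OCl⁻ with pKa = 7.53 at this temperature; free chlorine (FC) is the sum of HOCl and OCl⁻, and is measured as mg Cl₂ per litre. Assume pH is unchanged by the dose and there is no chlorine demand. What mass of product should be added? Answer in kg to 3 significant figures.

Volume: 1090 m³ = 1,090,000 L.
[OCl⁻]/[HOCl] = 10^(pH − pKa) = 10^(7.75 − 7.53) = 1.66; fraction as HOCl = 1/(1 + 1.66) = 0.376.
Free chlorine required for 0.94 ppm HOCl: 0.94 / 0.376 = 2.5 ppm.
FC to add: 2.5 − 0.1 = 2.4 mg/L as Cl₂.
Cl₂ equivalent: 2.4 mg/L × 1,090,000 L = 2616 g.
Product at 65.1% available Cl: 2616 / 0.651 = 4018 g.

4.02 kg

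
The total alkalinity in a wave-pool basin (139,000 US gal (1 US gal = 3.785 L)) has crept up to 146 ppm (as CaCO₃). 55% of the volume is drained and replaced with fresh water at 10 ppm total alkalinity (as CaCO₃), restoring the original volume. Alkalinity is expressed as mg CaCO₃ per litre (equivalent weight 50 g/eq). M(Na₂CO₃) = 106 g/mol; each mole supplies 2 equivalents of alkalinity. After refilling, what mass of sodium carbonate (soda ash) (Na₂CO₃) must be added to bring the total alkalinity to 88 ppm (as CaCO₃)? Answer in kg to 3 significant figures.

9.37 kg

Volume: 139,000 US gal × 3.785 L/gal = 526,115 L.
After draining 55% and refilling: 146 × 0.45 + 10 × 0.55 = 71.2 ppm.
Deficit to target: 88 − 71.2 = 16.8 mg/L.
As CaCO₃: 16.8 mg/L × 526,115 L = 8839 g; ÷ 50 g/eq ÷ 2 = 88.39 mol Na₂CO₃.
Mass: 88.39 × 106 = 9369 g.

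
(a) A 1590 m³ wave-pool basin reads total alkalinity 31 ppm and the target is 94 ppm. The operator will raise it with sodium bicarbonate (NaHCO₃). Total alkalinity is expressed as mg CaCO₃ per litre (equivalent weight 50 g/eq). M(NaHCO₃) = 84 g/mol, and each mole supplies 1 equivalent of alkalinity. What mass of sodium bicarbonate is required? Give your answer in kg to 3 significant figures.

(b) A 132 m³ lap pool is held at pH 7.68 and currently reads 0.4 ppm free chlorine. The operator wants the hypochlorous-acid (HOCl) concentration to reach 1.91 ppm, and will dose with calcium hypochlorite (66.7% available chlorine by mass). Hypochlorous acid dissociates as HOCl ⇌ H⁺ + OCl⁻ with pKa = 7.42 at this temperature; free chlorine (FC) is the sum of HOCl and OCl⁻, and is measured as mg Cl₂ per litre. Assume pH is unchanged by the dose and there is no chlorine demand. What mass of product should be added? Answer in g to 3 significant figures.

(a) Volume: 1590 m³ = 1,590,000 L.
(a) Alkalinity to add: (94 − 31) = 63 mg/L as CaCO₃ × 1,590,000 L = 100,200 g as CaCO₃.
(a) Equivalents: 100,200 g ÷ 50 g/eq = 2003 eq.
(a) NaHCO₃ supplies 1 eq per mole → 2003 mol.
(a) Mass: 2003 mol × 84 g/mol = 168,300 g.

(b) Volume: 132 m³ = 132,000 L.
(b) [OCl⁻]/[HOCl] = 10^(pH − pKa) = 10^(7.68 − 7.42) = 1.82; fraction as HOCl = 1/(1 + 1.82) = 0.3546.
(b) Free chlorine required for 1.91 ppm HOCl: 1.91 / 0.3546 = 5.386 ppm.
(b) FC to add: 5.386 − 0.4 = 4.986 mg/L as Cl₂.
(b) Cl₂ equivalent: 4.986 mg/L × 132,000 L = 658.1 g.
(b) Product at 66.7% available Cl: 658.1 / 0.667 = 986.7 g.

(a) 168 kg; (b) 987 g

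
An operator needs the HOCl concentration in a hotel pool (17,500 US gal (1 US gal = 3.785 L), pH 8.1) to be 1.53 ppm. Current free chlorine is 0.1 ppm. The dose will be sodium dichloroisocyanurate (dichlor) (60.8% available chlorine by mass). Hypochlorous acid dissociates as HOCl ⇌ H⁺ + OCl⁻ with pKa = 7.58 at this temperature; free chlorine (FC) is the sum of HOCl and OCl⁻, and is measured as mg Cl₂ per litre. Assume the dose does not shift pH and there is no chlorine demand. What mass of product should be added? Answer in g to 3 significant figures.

Volume: 17,500 US gal × 3.785 L/gal = 66,238 L.
[OCl⁻]/[HOCl] = 10^(pH − pKa) = 10^(8.1 − 7.58) = 3.311; fraction as HOCl = 1/(1 + 3.311) = 0.2319.
Free chlorine required for 1.53 ppm HOCl: 1.53 / 0.2319 = 6.596 ppm.
FC to add: 6.596 − 0.1 = 6.496 mg/L as Cl₂.
Cl₂ equivalent: 6.496 mg/L × 66,238 L = 430.3 g.
Product at 60.8% available Cl: 430.3 / 0.608 = 707.7 g.

708 g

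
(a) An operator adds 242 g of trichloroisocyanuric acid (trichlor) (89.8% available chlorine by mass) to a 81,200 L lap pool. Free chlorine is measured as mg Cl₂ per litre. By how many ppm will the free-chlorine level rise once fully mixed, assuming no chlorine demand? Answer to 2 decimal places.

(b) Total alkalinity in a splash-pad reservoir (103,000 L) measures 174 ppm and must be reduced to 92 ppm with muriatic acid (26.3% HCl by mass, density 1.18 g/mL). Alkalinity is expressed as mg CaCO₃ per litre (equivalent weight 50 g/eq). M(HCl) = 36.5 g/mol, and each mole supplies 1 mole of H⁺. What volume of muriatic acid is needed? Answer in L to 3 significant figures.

(a) 2.68 ppm; (b) 19.9 L

(a) Available chlorine delivered: 242 g × 0.898 = 217.3 g as Cl₂.
(a) Concentration rise: 217.3 g / 81,200 L = 2.676 mg/L = 2.68 ppm.

(b) Alkalinity to neutralize: (174 − 92) = 82 mg/L as CaCO₃ × 103,000 L = 8446 g as CaCO₃.
(b) Equivalents of H⁺ required: 8446 ÷ 50 g/eq = 168.9 eq = 168.9 mol HCl.
(b) Mass of HCl: 168.9 × 36.5 = 6166 g.
(b) Mass of 26.3% solution: 6166 / 0.263 = 23,440 g.
(b) Volume: 23,440 g ÷ 1.18 g/mL = 19,870 mL.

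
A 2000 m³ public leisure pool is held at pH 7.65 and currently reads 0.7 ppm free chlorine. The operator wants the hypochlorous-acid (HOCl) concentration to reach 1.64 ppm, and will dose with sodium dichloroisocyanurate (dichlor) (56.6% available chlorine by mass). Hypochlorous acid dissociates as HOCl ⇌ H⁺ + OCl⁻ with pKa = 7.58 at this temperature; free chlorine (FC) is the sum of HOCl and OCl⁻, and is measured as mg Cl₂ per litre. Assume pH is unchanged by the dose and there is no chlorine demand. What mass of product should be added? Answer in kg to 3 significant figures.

10.1 kg

Volume: 2000 m³ = 2,000,000 L.
[OCl⁻]/[HOCl] = 10^(pH − pKa) = 10^(7.65 − 7.58) = 1.175; fraction as HOCl = 1/(1 + 1.175) = 0.4598.
Free chlorine required for 1.64 ppm HOCl: 1.64 / 0.4598 = 3.567 ppm.
FC to add: 3.567 − 0.7 = 2.867 mg/L as Cl₂.
Cl₂ equivalent: 2.867 mg/L × 2,000,000 L = 5734 g.
Product at 56.6% available Cl: 5734 / 0.566 = 10,130 g.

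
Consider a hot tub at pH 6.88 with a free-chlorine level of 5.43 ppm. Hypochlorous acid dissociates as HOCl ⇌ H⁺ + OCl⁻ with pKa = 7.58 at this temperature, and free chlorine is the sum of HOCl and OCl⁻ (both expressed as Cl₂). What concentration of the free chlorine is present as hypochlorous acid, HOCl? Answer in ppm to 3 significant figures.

[OCl⁻]/[HOCl] = 10^(pH − pKa) = 10^(6.88 − 7.58) = 10^-0.70 = 0.1995.
Fraction as HOCl = 1 / (1 + 0.1995) = 0.8337.
HOCl = 0.8337 × 5.43 ppm = 4.527 ppm.

4.53 ppm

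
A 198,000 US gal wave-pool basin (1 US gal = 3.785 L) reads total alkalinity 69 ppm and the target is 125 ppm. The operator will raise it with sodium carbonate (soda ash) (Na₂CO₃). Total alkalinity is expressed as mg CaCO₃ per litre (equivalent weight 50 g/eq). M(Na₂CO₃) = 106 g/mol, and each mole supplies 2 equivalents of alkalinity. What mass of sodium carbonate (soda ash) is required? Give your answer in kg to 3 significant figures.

44.5 kg

Volume: 198,000 US gal × 3.785 L/gal = 749,430 L.
Alkalinity to add: (125 − 69) = 56 mg/L as CaCO₃ × 749,430 L = 41,970 g as CaCO₃.
Equivalents: 41,970 g ÷ 50 g/eq = 839.4 eq.
Each mole of Na₂CO₃ supplies 2 eq, so 839.4 / 2 = 419.7 mol.
Mass: 419.7 mol × 106 g/mol = 44,490 g.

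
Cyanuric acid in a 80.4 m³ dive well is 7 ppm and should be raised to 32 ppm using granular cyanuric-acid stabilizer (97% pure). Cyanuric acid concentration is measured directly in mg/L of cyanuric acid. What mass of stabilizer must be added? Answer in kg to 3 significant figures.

2.07 kg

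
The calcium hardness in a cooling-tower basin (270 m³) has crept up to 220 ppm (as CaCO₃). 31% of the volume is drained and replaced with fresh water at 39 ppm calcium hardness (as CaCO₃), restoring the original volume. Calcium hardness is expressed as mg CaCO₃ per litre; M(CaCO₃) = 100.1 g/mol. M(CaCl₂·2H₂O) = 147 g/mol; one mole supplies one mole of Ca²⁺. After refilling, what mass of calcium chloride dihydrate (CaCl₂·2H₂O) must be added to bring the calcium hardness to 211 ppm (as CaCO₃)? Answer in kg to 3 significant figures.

Volume: 270 m³ = 270,000 L.
After draining 31% and refilling: 220 × 0.69 + 39 × 0.31 = 163.89 ppm.
Deficit to target: 211 − 163.89 = 47.11 mg/L.
As CaCO₃: 47.11 mg/L × 270,000 L = 12,720 g; ÷ 100.1 = 127.1 mol Ca²⁺.
Mass: 127.1 × 147 = 18,680 g.

18.7 kg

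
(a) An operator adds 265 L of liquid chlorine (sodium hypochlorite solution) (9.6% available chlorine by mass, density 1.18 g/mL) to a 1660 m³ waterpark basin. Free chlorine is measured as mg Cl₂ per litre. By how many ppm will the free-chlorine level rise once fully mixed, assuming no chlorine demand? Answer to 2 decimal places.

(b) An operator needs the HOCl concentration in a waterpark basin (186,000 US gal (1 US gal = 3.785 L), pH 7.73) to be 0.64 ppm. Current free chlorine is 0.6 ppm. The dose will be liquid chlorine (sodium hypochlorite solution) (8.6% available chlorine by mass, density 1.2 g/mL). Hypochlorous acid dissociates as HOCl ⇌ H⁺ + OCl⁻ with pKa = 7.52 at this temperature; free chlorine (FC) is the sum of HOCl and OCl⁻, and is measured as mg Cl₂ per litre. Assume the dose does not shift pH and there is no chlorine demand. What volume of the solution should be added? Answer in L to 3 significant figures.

(a) Volume: 1660 m³ = 1,660,000 L.
(a) Mass of solution: 265 L × 1000 mL/L × 1.18 g/mL = 312,700 g.
(a) Available chlorine delivered: 312,700 g × 0.096 = 30,020 g as Cl₂.
(a) Concentration rise: 30,020 g / 1,660,000 L = 18.08 mg/L = 18.08 ppm.

(b) Volume: 186,000 US gal × 3.785 L/gal = 704,010 L.
(b) [OCl⁻]/[HOCl] = 10^(pH − pKa) = 10^(7.73 − 7.52) = 1.622; fraction as HOCl = 1/(1 + 1.622) = 0.3814.
(b) Free chlorine required for 0.64 ppm HOCl: 0.64 / 0.3814 = 1.678 ppm.
(b) FC to add: 1.678 − 0.6 = 1.078 mg/L as Cl₂.
(b) Cl₂ equivalent: 1.078 mg/L × 704,010 L = 758.9 g.
(b) Product at 8.6% available Cl: 758.9 / 0.086 = 8824 g.
(b) Volume: 8824 g ÷ 1.2 g/mL = 7354 mL.

(a) 18.08 ppm; (b) 7.35 L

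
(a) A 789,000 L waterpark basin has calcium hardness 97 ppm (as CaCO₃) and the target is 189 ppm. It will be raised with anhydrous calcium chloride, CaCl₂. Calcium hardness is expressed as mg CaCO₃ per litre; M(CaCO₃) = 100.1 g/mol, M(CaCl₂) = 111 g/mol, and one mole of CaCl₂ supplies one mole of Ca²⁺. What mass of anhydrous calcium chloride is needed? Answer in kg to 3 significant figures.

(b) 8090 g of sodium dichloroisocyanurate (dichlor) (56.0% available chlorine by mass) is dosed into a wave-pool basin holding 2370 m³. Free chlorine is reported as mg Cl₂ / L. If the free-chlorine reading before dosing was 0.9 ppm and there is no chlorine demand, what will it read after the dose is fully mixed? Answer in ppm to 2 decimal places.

(a) 80.5 kg; (b) 2.81 ppm

(a) Hardness to add: (189 − 97) = 92 mg/L as CaCO₃ × 789,000 L = 72,590 g as CaCO₃.
(a) Moles of Ca²⁺ (1 mol Ca²⁺ ≡ 1 mol CaCO₃): 72,590 / 100.1 g/mol = 725.2 mol.
(a) Mass of CaCl₂: 725.2 × 111 = 80,490 g.

(b) Volume: 2370 m³ = 2,370,000 L.
(b) Available chlorine delivered: 8090 g × 0.56 = 4530 g as Cl₂.
(b) Concentration rise: 4530 g / 2,370,000 L = 1.912 mg/L = 1.91 ppm.
(b) Final FC: 0.9 + 1.91 = 2.81 ppm.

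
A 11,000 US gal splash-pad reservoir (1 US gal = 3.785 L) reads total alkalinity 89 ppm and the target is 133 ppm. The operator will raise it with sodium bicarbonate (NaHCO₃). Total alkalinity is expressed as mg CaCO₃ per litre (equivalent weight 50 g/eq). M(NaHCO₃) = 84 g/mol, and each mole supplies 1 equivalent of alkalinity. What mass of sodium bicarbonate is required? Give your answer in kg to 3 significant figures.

3.08 kg

Volume: 11,000 US gal × 3.785 L/gal = 41,635 L.
Alkalinity to add: (133 − 89) = 44 mg/L as CaCO₃ × 41,635 L = 1832 g as CaCO₃.
Equivalents: 1832 g ÷ 50 g/eq = 36.64 eq.
NaHCO₃ supplies 1 eq per mole → 36.64 mol.
Mass: 36.64 mol × 84 g/mol = 3078 g.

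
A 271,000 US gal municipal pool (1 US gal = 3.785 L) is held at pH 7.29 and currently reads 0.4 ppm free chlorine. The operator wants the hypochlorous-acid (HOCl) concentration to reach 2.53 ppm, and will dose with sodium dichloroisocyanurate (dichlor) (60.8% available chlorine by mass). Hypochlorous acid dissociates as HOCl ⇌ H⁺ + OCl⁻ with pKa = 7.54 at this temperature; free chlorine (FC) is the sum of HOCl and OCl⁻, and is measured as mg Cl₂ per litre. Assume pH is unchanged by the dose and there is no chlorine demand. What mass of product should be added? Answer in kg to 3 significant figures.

5.99 kg

Volume: 271,000 US gal × 3.785 L/gal = 1,025,735 L.
[OCl⁻]/[HOCl] = 10^(pH − pKa) = 10^(7.29 − 7.54) = 0.5623; fraction as HOCl = 1/(1 + 0.5623) = 0.6401.
Free chlorine required for 2.53 ppm HOCl: 2.53 / 0.6401 = 3.953 ppm.
FC to add: 3.953 − 0.4 = 3.553 mg/L as Cl₂.
Cl₂ equivalent: 3.553 mg/L × 1,025,735 L = 3644 g.
Product at 60.8% available Cl: 3644 / 0.608 = 5994 g.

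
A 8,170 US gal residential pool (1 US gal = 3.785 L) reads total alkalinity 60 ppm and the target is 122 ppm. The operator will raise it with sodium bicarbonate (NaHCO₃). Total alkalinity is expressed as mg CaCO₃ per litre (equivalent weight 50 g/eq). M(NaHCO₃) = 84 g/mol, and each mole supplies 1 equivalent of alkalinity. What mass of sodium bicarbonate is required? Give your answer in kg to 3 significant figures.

Volume: 8,170 US gal × 3.785 L/gal = 30,923 L.
Alkalinity to add: (122 − 60) = 62 mg/L as CaCO₃ × 30,923 L = 1917 g as CaCO₃.
Equivalents: 1917 g ÷ 50 g/eq = 38.35 eq.
NaHCO₃ supplies 1 eq per mole → 38.35 mol.
Mass: 38.35 mol × 84 g/mol = 3221 g.

3.22 kg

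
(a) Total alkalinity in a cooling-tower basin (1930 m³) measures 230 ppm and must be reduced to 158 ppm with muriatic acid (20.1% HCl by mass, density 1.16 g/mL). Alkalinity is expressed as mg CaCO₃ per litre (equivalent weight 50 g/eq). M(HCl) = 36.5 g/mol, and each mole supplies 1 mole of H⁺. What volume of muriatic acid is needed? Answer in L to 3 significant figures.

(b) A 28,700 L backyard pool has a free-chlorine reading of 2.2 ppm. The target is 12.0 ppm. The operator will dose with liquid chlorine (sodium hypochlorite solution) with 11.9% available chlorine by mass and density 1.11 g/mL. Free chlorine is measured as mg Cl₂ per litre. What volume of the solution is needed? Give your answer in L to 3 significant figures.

(a) Volume: 1930 m³ = 1,930,000 L.
(a) Alkalinity to neutralize: (230 − 158) = 72 mg/L as CaCO₃ × 1,930,000 L = 139,000 g as CaCO₃.
(a) Equivalents of H⁺ required: 139,000 ÷ 50 g/eq = 2779 eq = 2779 mol HCl.
(a) Mass of HCl: 2779 × 36.5 = 101,400 g.
(a) Mass of 20.1% solution: 101,400 / 0.201 = 504,700 g.
(a) Volume: 504,700 g ÷ 1.16 g/mL = 435,100 mL.

(b) Chlorine deficit: 12.0 − 2.2 = 9.8 ppm = 9.8 mg/L as Cl₂.
(b) Cl₂ equivalent needed: 9.8 mg/L × 28,700 L = 281,300 mg = 281.3 g.
(b) Product at 11.9% available chlorine: 281.3 / 0.119 = 2364 g.
(b) Volume at density 1.11 g/mL: 2364 g ÷ 1.11 g/mL = 2129 mL.

(a) 435 L; (b) 2.13 L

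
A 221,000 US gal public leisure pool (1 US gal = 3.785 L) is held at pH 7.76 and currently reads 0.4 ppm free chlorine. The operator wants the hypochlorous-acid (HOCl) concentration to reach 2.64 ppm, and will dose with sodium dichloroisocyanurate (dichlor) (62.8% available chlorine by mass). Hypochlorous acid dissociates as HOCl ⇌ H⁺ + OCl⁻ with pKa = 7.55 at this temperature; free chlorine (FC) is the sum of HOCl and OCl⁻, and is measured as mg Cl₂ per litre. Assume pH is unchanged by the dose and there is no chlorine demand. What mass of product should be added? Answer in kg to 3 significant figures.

Volume: 221,000 US gal × 3.785 L/gal = 836,485 L.
[OCl⁻]/[HOCl] = 10^(pH − pKa) = 10^(7.76 − 7.55) = 1.622; fraction as HOCl = 1/(1 + 1.622) = 0.3814.
Free chlorine required for 2.64 ppm HOCl: 2.64 / 0.3814 = 6.922 ppm.
FC to add: 6.922 − 0.4 = 6.522 mg/L as Cl₂.
Cl₂ equivalent: 6.522 mg/L × 836,485 L = 5455 g.
Product at 62.8% available Cl: 5455 / 0.628 = 8687 g.

8.69 kg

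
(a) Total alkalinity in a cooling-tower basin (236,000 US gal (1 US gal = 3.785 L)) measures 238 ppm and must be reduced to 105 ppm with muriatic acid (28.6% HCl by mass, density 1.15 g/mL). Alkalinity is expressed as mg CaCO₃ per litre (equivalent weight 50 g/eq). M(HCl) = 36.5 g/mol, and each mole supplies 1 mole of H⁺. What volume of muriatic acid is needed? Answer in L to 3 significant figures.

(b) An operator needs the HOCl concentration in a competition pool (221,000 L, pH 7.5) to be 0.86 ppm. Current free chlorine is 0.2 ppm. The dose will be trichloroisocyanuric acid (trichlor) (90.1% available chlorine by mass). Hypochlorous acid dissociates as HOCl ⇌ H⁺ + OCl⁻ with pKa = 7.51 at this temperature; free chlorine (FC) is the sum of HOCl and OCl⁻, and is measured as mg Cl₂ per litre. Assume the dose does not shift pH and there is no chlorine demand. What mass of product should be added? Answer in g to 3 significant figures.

(a) Volume: 236,000 US gal × 3.785 L/gal = 893,260 L.
(a) Alkalinity to neutralize: (238 − 105) = 133 mg/L as CaCO₃ × 893,260 L = 118,800 g as CaCO₃.
(a) Equivalents of H⁺ required: 118,800 ÷ 50 g/eq = 2376 eq = 2376 mol HCl.
(a) Mass of HCl: 2376 × 36.5 = 86,730 g.
(a) Mass of 28.6% solution: 86,730 / 0.286 = 303,200 g.
(a) Volume: 303,200 g ÷ 1.15 g/mL = 263,700 mL.

(b) [OCl⁻]/[HOCl] = 10^(pH − pKa) = 10^(7.5 − 7.51) = 0.9772; fraction as HOCl = 1/(1 + 0.9772) = 0.5058.
(b) Free chlorine required for 0.86 ppm HOCl: 0.86 / 0.5058 = 1.7 ppm.
(b) FC to add: 1.7 − 0.2 = 1.5 mg/L as Cl₂.
(b) Cl₂ equivalent: 1.5 mg/L × 221,000 L = 331.6 g.
(b) Product at 90.1% available Cl: 331.6 / 0.901 = 368 g.

(a) 264 L; (b) 368 g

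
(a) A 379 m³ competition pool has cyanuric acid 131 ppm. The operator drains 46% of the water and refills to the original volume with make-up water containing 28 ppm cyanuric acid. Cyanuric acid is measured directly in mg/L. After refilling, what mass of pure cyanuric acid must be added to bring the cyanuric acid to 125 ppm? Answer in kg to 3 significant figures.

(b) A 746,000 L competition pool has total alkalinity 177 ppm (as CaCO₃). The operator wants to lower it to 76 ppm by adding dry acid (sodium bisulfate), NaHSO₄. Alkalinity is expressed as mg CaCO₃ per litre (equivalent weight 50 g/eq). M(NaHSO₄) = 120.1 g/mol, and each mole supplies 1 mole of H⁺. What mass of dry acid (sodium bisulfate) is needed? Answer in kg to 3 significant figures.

(a) Volume: 379 m³ = 379,000 L.
(a) After draining 46% and refilling: 131 × 0.54 + 28 × 0.46 = 83.62 ppm.
(a) Deficit to target: 125 − 83.62 = 41.38 mg/L.
(a) Mass: 41.38 mg/L × 379,000 L = 15,680 g cyanuric acid.

(b) Alkalinity to neutralize: (177 − 76) = 101 mg/L as CaCO₃ × 746,000 L = 75,350 g as CaCO₃.
(b) Equivalents of H⁺ required: 75,350 ÷ 50 g/eq = 1507 eq = 1507 mol NaHSO₄.
(b) Mass of NaHSO₄: 1507 × 120.1 = 181,000 g.

(a) 15.7 kg; (b) 181 kg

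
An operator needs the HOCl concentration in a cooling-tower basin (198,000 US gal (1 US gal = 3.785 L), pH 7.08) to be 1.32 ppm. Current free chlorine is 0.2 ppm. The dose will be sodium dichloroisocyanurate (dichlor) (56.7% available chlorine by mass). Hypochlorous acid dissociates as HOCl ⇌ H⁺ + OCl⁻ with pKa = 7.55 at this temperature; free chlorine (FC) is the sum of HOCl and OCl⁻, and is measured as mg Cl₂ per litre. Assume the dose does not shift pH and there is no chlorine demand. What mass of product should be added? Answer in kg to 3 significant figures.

2.07 kg

Volume: 198,000 US gal × 3.785 L/gal = 749,430 L.
[OCl⁻]/[HOCl] = 10^(pH − pKa) = 10^(7.08 − 7.55) = 0.3388; fraction as HOCl = 1/(1 + 0.3388) = 0.7469.
Free chlorine required for 1.32 ppm HOCl: 1.32 / 0.7469 = 1.767 ppm.
FC to add: 1.767 − 0.2 = 1.567 mg/L as Cl₂.
Cl₂ equivalent: 1.567 mg/L × 749,430 L = 1175 g.
Product at 56.7% available Cl: 1175 / 0.567 = 2072 g.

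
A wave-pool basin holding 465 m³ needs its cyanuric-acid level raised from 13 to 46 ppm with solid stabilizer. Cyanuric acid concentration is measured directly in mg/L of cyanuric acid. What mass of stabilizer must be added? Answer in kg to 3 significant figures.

15.3 kg

Volume: 465 m³ = 465,000 L.
CYA to add: (46 − 13) = 33 mg/L × 465,000 L = 15,340 g cyanuric acid.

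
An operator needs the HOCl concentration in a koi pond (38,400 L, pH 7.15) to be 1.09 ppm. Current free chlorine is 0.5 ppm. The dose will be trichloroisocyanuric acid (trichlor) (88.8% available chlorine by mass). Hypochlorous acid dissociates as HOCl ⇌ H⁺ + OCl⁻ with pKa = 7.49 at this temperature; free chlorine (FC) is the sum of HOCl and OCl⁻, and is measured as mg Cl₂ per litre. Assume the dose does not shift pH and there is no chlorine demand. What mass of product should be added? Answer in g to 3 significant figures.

47.1 g

[OCl⁻]/[HOCl] = 10^(pH − pKa) = 10^(7.15 − 7.49) = 0.4571; fraction as HOCl = 1/(1 + 0.4571) = 0.6863.
Free chlorine required for 1.09 ppm HOCl: 1.09 / 0.6863 = 1.588 ppm.
FC to add: 1.588 − 0.5 = 1.088 mg/L as Cl₂.
Cl₂ equivalent: 1.088 mg/L × 38,400 L = 41.79 g.
Product at 88.8% available Cl: 41.79 / 0.888 = 47.06 g.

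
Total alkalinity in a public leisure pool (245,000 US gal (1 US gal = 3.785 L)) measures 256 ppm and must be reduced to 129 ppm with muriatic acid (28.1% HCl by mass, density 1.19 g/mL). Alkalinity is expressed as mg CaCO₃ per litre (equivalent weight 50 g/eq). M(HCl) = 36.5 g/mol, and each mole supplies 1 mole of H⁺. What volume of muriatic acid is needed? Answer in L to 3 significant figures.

Volume: 245,000 US gal × 3.785 L/gal = 927,325 L.
Alkalinity to neutralize: (256 − 129) = 127 mg/L as CaCO₃ × 927,325 L = 117,800 g as CaCO₃.
Equivalents of H⁺ required: 117,800 ÷ 50 g/eq = 2355 eq = 2355 mol HCl.
Mass of HCl: 2355 × 36.5 = 85,970 g.
Mass of 28.1% solution: 85,970 / 0.281 = 306,000 g.
Volume: 306,000 g ÷ 1.19 g/mL = 257,100 mL.

257 L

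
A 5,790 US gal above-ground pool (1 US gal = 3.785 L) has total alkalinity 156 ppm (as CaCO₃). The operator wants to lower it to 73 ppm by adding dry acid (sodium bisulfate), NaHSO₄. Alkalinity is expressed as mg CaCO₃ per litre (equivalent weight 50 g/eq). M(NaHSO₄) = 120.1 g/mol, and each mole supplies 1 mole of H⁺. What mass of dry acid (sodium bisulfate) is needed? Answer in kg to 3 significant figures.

4.37 kg

Volume: 5,790 US gal × 3.785 L/gal = 21,915 L.
Alkalinity to neutralize: (156 − 73) = 83 mg/L as CaCO₃ × 21,915 L = 1819 g as CaCO₃.
Equivalents of H⁺ required: 1819 ÷ 50 g/eq = 36.38 eq = 36.38 mol NaHSO₄.
Mass of NaHSO₄: 36.38 × 120.1 = 4369 g.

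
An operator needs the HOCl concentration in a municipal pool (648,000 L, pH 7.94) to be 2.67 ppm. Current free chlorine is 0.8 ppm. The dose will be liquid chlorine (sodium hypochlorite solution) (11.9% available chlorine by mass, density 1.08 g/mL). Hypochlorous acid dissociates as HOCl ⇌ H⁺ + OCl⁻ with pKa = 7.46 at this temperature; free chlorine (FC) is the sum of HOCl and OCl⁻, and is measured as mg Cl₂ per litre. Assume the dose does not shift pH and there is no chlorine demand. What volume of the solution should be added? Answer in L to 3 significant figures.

50.1 L

[OCl⁻]/[HOCl] = 10^(pH − pKa) = 10^(7.94 − 7.46) = 3.02; fraction as HOCl = 1/(1 + 3.02) = 0.2488.
Free chlorine required for 2.67 ppm HOCl: 2.67 / 0.2488 = 10.73 ppm.
FC to add: 10.73 − 0.8 = 9.933 mg/L as Cl₂.
Cl₂ equivalent: 9.933 mg/L × 648,000 L = 6437 g.
Product at 11.9% available Cl: 6437 / 0.119 = 54,090 g.
Volume: 54,090 g ÷ 1.08 g/mL = 50,080 mL.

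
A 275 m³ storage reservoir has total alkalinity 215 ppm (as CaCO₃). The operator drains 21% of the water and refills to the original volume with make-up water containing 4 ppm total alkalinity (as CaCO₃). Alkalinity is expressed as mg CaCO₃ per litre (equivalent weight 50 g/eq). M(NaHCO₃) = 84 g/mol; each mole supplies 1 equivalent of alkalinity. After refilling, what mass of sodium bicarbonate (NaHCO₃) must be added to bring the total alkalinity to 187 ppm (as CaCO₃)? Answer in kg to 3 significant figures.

Volume: 275 m³ = 275,000 L.
After draining 21% and refilling: 215 × 0.79 + 4 × 0.21 = 170.69 ppm.
Deficit to target: 187 − 170.69 = 16.31 mg/L.
As CaCO₃: 16.31 mg/L × 275,000 L = 4485 g; ÷ 50 g/eq ÷ 1 = 89.71 mol NaHCO₃.
Mass: 89.71 × 84 = 7535 g.

7.54 kg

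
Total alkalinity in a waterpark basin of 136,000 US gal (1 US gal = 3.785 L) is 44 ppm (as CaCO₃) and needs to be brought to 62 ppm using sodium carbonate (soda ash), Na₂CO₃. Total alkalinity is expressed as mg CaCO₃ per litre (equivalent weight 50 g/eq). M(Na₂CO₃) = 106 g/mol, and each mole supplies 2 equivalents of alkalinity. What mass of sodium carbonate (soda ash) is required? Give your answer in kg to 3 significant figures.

9.82 kg

Volume: 136,000 US gal × 3.785 L/gal = 514,760 L.
Alkalinity to add: (62 − 44) = 18 mg/L as CaCO₃ × 514,760 L = 9266 g as CaCO₃.
Equivalents: 9266 g ÷ 50 g/eq = 185.3 eq.
Each mole of Na₂CO₃ supplies 2 eq, so 185.3 / 2 = 92.66 mol.
Mass: 92.66 mol × 106 g/mol = 9822 g.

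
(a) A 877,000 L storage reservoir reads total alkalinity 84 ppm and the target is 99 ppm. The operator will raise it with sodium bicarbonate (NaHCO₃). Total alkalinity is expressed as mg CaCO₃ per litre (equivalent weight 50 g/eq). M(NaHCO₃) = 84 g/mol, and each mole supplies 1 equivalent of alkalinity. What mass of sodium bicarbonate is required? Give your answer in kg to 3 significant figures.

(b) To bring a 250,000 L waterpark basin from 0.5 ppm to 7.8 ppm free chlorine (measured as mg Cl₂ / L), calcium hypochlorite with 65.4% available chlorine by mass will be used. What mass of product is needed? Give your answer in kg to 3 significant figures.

(a) 22.1 kg; (b) 2.79 kg

(a) Alkalinity to add: (99 − 84) = 15 mg/L as CaCO₃ × 877,000 L = 13,160 g as CaCO₃.
(a) Equivalents: 13,160 g ÷ 50 g/eq = 263.1 eq.
(a) NaHCO₃ supplies 1 eq per mole → 263.1 mol.
(a) Mass: 263.1 mol × 84 g/mol = 22,100 g.

(b) Chlorine deficit: 7.8 − 0.5 = 7.3 ppm = 7.3 mg/L as Cl₂.
(b) Cl₂ equivalent needed: 7.3 mg/L × 250,000 L = 1,825,000 mg = 1825 g.
(b) Product at 65.4% available chlorine: 1825 / 0.654 = 2791 g.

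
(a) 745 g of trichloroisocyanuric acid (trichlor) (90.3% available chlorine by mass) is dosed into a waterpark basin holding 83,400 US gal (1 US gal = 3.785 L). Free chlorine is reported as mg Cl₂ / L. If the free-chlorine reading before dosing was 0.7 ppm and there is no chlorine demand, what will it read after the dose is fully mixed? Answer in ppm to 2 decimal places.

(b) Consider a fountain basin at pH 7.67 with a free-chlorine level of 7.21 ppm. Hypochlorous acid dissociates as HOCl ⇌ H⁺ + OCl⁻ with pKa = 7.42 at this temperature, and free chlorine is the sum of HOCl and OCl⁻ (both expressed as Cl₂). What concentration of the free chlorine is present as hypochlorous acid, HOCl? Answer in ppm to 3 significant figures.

(a) 2.83 ppm; (b) 2.60 ppm

(a) Volume: 83,400 US gal × 3.785 L/gal = 315,669 L.
(a) Available chlorine delivered: 745 g × 0.903 = 672.7 g as Cl₂.
(a) Concentration rise: 672.7 g / 315,669 L = 2.131 mg/L = 2.13 ppm.
(a) Final FC: 0.7 + 2.13 = 2.83 ppm.

(b) [OCl⁻]/[HOCl] = 10^(pH − pKa) = 10^(7.67 − 7.42) = 10^0.25 = 1.778.
(b) Fraction as HOCl = 1 / (1 + 1.778) = 0.3599.
(b) HOCl = 0.3599 × 7.21 ppm = 2.595 ppm.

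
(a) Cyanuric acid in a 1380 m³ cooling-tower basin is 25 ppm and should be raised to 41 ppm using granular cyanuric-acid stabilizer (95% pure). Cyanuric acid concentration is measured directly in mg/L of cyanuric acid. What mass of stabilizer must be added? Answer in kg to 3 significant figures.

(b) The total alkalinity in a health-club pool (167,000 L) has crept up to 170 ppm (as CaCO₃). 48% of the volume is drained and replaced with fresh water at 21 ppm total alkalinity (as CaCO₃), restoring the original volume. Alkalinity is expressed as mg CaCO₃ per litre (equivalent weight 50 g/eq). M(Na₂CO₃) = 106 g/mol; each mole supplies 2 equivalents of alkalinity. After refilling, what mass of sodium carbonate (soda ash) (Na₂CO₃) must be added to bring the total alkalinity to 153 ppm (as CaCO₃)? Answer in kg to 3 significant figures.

(a) 23.2 kg; (b) 9.65 kg

(a) Volume: 1380 m³ = 1,380,000 L.
(a) CYA to add: (41 − 25) = 16 mg/L × 1,380,000 L = 22,080 g cyanuric acid.
(a) At 95% purity: 22,080 / 0.95 = 23,240 g product.

(b) After draining 48% and refilling: 170 × 0.52 + 21 × 0.48 = 98.48 ppm.
(b) Deficit to target: 153 − 98.48 = 54.52 mg/L.
(b) As CaCO₃: 54.52 mg/L × 167,000 L = 9105 g; ÷ 50 g/eq ÷ 2 = 91.05 mol Na₂CO₃.
(b) Mass: 91.05 × 106 = 9651 g.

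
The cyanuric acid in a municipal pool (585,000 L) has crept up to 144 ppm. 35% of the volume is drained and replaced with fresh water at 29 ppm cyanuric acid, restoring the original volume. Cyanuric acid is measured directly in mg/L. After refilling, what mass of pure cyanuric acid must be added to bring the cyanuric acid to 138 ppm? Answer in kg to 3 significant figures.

20.0 kg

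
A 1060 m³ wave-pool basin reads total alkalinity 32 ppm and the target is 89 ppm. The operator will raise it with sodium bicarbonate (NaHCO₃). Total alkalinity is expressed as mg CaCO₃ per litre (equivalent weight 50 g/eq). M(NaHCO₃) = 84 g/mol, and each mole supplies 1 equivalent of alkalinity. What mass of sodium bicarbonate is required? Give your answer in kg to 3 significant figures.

Volume: 1060 m³ = 1,060,000 L.
Alkalinity to add: (89 − 32) = 57 mg/L as CaCO₃ × 1,060,000 L = 60,420 g as CaCO₃.
Equivalents: 60,420 g ÷ 50 g/eq = 1208 eq.
NaHCO₃ supplies 1 eq per mole → 1208 mol.
Mass: 1208 mol × 84 g/mol = 101,500 g.

102 kg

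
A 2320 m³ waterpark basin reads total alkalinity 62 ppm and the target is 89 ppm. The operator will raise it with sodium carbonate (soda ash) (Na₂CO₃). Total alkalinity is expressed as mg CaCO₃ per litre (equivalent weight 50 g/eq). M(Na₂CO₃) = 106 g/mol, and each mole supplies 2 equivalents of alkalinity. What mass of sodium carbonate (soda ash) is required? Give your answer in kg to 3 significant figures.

66.4 kg

Volume: 2320 m³ = 2,320,000 L.
Alkalinity to add: (89 − 62) = 27 mg/L as CaCO₃ × 2,320,000 L = 62,640 g as CaCO₃.
Equivalents: 62,640 g ÷ 50 g/eq = 1253 eq.
Each mole of Na₂CO₃ supplies 2 eq, so 1253 / 2 = 626.4 mol.
Mass: 626.4 mol × 106 g/mol = 66,400 g.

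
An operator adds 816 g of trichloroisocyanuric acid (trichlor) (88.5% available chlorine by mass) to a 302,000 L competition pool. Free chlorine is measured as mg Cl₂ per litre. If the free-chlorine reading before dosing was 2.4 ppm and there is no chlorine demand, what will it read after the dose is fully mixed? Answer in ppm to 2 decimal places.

Available chlorine delivered: 816 g × 0.885 = 722.2 g as Cl₂.
Concentration rise: 722.2 g / 302,000 L = 2.391 mg/L = 2.39 ppm.
Final FC: 2.4 + 2.39 = 4.79 ppm.

4.79 ppm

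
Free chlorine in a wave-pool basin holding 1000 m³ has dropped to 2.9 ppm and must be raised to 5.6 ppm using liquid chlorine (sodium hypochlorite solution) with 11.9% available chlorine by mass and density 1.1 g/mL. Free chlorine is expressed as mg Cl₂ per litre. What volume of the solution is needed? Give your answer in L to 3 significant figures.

20.6 L

Volume: 1000 m³ = 1,000,000 L.
Chlorine deficit: 5.6 − 2.9 = 2.7 ppm = 2.7 mg/L as Cl₂.
Cl₂ equivalent needed: 2.7 mg/L × 1,000,000 L = 2,700,000 mg = 2700 g.
Product at 11.9% available chlorine: 2700 / 0.119 = 22,690 g.
Volume at density 1.1 g/mL: 22,690 g ÷ 1.1 g/mL = 20,630 mL.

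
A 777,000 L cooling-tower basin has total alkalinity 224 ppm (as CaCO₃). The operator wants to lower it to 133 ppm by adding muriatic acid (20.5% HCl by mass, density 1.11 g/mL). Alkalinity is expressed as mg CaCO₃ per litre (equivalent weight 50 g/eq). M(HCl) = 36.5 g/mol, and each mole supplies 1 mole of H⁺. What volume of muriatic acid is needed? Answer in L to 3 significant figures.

Alkalinity to neutralize: (224 − 133) = 91 mg/L as CaCO₃ × 777,000 L = 70,710 g as CaCO₃.
Equivalents of H⁺ required: 70,710 ÷ 50 g/eq = 1414 eq = 1414 mol HCl.
Mass of HCl: 1414 × 36.5 = 51,620 g.
Mass of 20.5% solution: 51,620 / 0.205 = 251,800 g.
Volume: 251,800 g ÷ 1.11 g/mL = 226,800 mL.

227 L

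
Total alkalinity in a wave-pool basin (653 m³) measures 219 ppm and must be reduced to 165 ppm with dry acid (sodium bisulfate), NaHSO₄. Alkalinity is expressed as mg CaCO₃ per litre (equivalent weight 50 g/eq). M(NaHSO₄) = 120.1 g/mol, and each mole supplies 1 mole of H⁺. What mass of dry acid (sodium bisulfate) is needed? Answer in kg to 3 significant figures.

Volume: 653 m³ = 653,000 L.
Alkalinity to neutralize: (219 − 165) = 54 mg/L as CaCO₃ × 653,000 L = 35,260 g as CaCO₃.
Equivalents of H⁺ required: 35,260 ÷ 50 g/eq = 705.2 eq = 705.2 mol NaHSO₄.
Mass of NaHSO₄: 705.2 × 120.1 = 84,700 g.

84.7 kg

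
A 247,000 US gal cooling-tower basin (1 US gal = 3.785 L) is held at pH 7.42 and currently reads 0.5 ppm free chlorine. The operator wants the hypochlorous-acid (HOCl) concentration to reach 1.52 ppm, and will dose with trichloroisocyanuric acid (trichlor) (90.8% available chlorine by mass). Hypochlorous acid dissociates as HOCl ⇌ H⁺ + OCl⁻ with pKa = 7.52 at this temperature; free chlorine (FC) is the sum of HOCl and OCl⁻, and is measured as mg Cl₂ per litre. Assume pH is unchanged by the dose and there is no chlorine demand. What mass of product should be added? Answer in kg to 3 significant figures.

2.29 kg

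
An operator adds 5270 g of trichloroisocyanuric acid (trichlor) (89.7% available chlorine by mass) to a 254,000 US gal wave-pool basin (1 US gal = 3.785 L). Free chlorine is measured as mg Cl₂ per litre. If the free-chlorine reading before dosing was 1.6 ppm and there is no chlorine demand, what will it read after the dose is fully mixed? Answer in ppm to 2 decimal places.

Volume: 254,000 US gal × 3.785 L/gal = 961,390 L.
Available chlorine delivered: 5270 g × 0.897 = 4727 g as Cl₂.
Concentration rise: 4727 g / 961,390 L = 4.917 mg/L = 4.92 ppm.
Final FC: 1.6 + 4.92 = 6.52 ppm.

6.52 ppm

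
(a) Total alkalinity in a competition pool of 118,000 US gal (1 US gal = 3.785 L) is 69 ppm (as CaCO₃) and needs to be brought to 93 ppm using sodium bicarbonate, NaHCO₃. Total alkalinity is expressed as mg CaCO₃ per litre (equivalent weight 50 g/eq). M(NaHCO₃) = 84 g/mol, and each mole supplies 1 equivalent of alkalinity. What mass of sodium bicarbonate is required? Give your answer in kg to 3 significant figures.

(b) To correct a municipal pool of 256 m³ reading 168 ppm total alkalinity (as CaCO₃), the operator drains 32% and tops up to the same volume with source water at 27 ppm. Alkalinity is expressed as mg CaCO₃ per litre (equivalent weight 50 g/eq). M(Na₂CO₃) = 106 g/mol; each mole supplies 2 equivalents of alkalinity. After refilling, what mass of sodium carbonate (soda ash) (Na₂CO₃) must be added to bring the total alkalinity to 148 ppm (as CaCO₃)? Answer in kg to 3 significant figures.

(a) Volume: 118,000 US gal × 3.785 L/gal = 446,630 L.
(a) Alkalinity to add: (93 − 69) = 24 mg/L as CaCO₃ × 446,630 L = 10,720 g as CaCO₃.
(a) Equivalents: 10,720 g ÷ 50 g/eq = 214.4 eq.
(a) NaHCO₃ supplies 1 eq per mole → 214.4 mol.
(a) Mass: 214.4 mol × 84 g/mol = 18,010 g.

(b) Volume: 256 m³ = 256,000 L.
(b) After draining 32% and refilling: 168 × 0.68 + 27 × 0.32 = 122.88 ppm.
(b) Deficit to target: 148 − 122.88 = 25.12 mg/L.
(b) As CaCO₃: 25.12 mg/L × 256,000 L = 6431 g; ÷ 50 g/eq ÷ 2 = 64.31 mol Na₂CO₃.
(b) Mass: 64.31 × 106 = 6817 g.

(a) 18.0 kg; (b) 6.82 kg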